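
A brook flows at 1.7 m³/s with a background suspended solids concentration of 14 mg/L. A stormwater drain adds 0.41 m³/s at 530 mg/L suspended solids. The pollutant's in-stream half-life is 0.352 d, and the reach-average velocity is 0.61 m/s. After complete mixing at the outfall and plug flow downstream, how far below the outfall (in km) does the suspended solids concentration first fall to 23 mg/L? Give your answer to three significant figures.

After mixing, C = (1.700·14.00 + 0.4100·530.0) / 2.110 = 241.1/2.110 = 114.3 mg/L.
Half-life 0.352 d → k = ln 2 / 0.352 = 1.969 d⁻¹.
Set 114.3·exp(−k·t) = 23 → t = ln(114.3/23)/k = 70340 s = 19.54 h.
Distance = v·t = 0.61·70340 = 42900 m = 42.90 km.

42.9 km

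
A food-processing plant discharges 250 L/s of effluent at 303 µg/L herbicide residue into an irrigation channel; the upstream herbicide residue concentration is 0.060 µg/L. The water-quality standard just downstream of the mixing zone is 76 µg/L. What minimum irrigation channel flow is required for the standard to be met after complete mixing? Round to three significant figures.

Set C_mix = 76: (Q·0.06000 + 250.0·303.0) / (Q + 250.0) = 76
→ Q = 250.0·(303.0 − 76)/(76 − 0.06000) = 747.3 L/s.

747 L/s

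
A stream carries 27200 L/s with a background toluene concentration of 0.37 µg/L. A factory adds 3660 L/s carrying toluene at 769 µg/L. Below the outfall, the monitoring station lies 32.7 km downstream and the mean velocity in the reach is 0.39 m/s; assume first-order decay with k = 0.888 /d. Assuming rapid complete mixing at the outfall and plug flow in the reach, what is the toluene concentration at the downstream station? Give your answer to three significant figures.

Mass balance: C = (27200·0.3700 + 3660·769.0) / 30860 = 2825000/30860 = 91.53 µg/L.
Travel time t = 32.7·1000 / 0.39 = 83850 s = 23.29 h.
After decay, C = 91.53 × e^(−kt) = 91.53 × 0.4224 = 38.66 µg/L.

38.7 µg/L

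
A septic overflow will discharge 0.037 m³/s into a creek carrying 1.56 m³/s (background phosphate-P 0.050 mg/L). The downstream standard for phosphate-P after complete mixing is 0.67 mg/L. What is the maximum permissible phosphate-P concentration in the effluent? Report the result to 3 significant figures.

At the limit, (Qr·Cr + Qe·Cₑ)/(Qr + Qe) = 0.67:
Cₑ = (1.597·0.67 − 1.560·0.05000) / 0.03700 = 26.81 mg/L.

26.8 mg/L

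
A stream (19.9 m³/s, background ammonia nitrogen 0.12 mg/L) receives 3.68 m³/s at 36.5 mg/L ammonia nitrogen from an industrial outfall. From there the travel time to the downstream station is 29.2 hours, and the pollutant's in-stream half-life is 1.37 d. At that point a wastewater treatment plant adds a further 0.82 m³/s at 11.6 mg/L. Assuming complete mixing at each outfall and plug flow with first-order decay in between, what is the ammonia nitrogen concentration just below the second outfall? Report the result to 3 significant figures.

3.42 mg/L

After mixing, C = (19.90·0.1200 + 3.680·36.50) / 23.58 = 136.7/23.58 = 5.798 mg/L; combined flow 23.58 m³/s.
Half-life 1.37 d → k = ln 2 / 1.37 = 0.5059 d⁻¹.
Decay over the reach: 5.798·exp(−kt) = 5.798·0.5403 = 3.133 mg/L.
Second outfall: C = (23.58·3.133 + 0.8200·11.60)/24.40 = 3.417 mg/L.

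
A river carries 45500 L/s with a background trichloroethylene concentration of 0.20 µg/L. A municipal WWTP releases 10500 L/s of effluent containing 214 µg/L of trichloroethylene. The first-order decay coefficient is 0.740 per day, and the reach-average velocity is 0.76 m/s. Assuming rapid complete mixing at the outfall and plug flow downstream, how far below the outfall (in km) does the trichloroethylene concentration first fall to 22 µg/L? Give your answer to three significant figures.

53.7 km

Flow-weighted average: C = (45500·0.2000 + 10500·214.0) / 56000 = 2256000/56000 = 40.29 µg/L.
Set 40.29·exp(−k·t) = 22 → t = ln(40.29/22)/k = 70640 s = 19.62 h.
Distance = v·t = 0.76·70640 = 53680 m = 53.68 km.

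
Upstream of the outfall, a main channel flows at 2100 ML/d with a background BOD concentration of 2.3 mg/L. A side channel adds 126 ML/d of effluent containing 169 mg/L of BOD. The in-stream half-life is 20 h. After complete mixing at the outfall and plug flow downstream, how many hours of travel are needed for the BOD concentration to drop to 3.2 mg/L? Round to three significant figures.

37.5 h

After mixing, C = (2100·2.300 + 126.0·169.0) / 2226 = 26120/2226 = 11.74 mg/L.
Half-life 20 h → k = ln 2 / 20 = 0.03466 h⁻¹ = 0.8318 d⁻¹.
11.74·exp(−k·t) = 3.2 → t = ln(11.74/3.2)/k = 135000 s = 37.50 h.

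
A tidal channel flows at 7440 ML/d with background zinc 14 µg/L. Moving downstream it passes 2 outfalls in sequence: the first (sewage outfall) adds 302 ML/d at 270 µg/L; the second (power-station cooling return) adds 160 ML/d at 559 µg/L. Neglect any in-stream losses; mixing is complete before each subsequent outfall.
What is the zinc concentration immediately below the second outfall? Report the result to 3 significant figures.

34.8 µg/L

Outfall 1: combined Q = 7742 ML/d; C = (7440·14.00 + 302.0·270.0)/7742 = 23.99 µg/L.
Outfall 2: combined Q = 7902 ML/d; C = (7742·23.99 + 160.0·559.0)/7902 = 34.82 µg/L.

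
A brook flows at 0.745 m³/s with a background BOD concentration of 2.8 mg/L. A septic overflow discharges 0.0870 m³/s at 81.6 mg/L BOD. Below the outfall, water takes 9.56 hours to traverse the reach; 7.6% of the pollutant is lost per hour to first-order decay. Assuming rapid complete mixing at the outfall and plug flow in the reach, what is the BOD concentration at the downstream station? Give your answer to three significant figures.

Flow-weighted average: C = (0.7450·2.800 + 0.08700·81.60) / 0.8320 = 9.185/0.8320 = 11.04 mg/L.
7.6%/h lost → k = −ln(1 − 0.076) = 0.07904 h⁻¹.
Applying C = C₀e^(−kt): 11.04 × 0.4697 = 5.185 mg/L.

5.19 mg/L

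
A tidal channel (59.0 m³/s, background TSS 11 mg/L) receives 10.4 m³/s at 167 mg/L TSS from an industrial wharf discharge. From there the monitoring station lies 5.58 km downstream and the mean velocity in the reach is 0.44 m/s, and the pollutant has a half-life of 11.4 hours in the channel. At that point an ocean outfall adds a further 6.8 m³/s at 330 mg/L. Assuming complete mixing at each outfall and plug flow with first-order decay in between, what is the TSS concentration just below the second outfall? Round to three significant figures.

Flow-weighted average: C = (59.00·11.00 + 10.40·167.0) / 69.40 = 2386/69.40 = 34.38 mg/L; combined flow 69.40 m³/s.
Travel time t = 5.58·1000 / 0.44 = 12680 s = 3.523 h.
Half-life 11.4 h → k = ln 2 / 11.4 = 0.06080 h⁻¹ = 1.459 d⁻¹.
Decay over the reach: 34.38·exp(−kt) = 34.38·0.8072 = 27.75 mg/L.
At the second outfall, C = (69.40·27.75 + 6.800·330.0) / (69.40 + 6.800) = 54.72 mg/L.

54.7 mg/L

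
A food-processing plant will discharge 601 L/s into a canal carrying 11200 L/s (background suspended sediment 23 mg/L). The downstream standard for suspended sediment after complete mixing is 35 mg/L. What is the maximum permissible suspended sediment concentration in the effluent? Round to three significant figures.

259 mg/L

At the limit, (Qr·Cr + Qe·Cₑ)/(Qr + Qe) = 35:
Cₑ = (11800·35 − 11200·23.00) / 601.0 = 258.6 mg/L.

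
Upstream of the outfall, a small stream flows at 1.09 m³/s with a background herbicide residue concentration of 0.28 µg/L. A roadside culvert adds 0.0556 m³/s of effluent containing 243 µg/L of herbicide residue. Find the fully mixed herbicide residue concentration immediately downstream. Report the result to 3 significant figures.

After mixing, C = (1.090·0.2800 + 0.05560·243.0) / 1.146 = 13.82/1.146 = 12.06 µg/L.

12.1 µg/L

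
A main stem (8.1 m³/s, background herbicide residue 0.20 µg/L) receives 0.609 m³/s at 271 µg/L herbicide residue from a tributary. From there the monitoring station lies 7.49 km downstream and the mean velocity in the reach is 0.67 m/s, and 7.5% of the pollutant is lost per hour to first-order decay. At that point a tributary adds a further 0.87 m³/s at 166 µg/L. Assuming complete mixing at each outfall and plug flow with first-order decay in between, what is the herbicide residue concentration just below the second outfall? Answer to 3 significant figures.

28.7 µg/L

Mixed concentration C = ΣQC/ΣQ = (8.100·0.2000 + 0.6090·271.0) / 8.709 = 166.7/8.709 = 19.14 µg/L; combined flow 8.709 m³/s.
Travel time t = 7.49·1000 / 0.67 = 11180 s = 3.105 h.
7.5%/h lost → k = −ln(1 − 0.075) = 0.07796 h⁻¹.
Decay over the reach: 19.14·exp(−kt) = 19.14·0.7850 = 15.02 µg/L.
At the second outfall, C = (8.709·15.02 + 0.8700·166.0) / (8.709 + 0.8700) = 28.73 µg/L.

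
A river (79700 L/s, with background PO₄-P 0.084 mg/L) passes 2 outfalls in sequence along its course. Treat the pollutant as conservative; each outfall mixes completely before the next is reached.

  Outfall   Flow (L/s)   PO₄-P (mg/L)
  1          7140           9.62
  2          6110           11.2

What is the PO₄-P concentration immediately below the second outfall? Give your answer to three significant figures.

1.55 mg/L

Below outfall 1: Q → 86840 L/s, C = (79700·0.08400 + 7140·9.620)/86840 = 0.8681 mg/L.
Below outfall 2: Q → 92950 L/s, C = (86840·0.8681 + 6110·11.20)/92950 = 1.547 mg/L.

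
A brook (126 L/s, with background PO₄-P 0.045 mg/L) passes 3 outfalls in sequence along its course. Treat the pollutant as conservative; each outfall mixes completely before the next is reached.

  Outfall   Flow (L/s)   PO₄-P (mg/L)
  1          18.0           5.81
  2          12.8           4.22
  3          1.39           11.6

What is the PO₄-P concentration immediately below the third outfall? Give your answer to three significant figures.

1.14 mg/L

After outfall 1: Q = 126.0 + 18.00 = 144.0 L/s; C = (126.0·0.04500 + 18.00·5.810)/144.0 = 0.7656 mg/L.
After outfall 2: Q = 144.0 + 12.80 = 156.8 L/s; C = (144.0·0.7656 + 12.80·4.220)/156.8 = 1.048 mg/L.
After outfall 3: Q = 156.8 + 1.390 = 158.2 L/s; C = (156.8·1.048 + 1.390·11.60)/158.2 = 1.140 mg/L.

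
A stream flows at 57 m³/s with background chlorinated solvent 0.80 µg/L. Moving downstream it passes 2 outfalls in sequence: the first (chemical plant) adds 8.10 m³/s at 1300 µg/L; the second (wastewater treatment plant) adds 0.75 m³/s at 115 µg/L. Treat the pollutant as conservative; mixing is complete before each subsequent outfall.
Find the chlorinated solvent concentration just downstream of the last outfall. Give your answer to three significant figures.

Outfall 1: combined Q = 65.10 m³/s; C = (57.00·0.8000 + 8.100·1300)/65.10 = 162.5 µg/L.
Outfall 2: combined Q = 65.85 m³/s; C = (65.10·162.5 + 0.7500·115.0)/65.85 = 161.9 µg/L.

162 µg/L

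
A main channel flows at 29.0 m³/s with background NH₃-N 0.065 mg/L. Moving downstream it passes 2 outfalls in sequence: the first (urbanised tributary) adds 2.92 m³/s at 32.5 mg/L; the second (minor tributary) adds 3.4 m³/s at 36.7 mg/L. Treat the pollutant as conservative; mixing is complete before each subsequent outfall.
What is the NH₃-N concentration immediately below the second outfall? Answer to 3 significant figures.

6.27 mg/L

Outfall 1: combined Q = 31.92 m³/s; C = (29.00·0.06500 + 2.920·32.50)/31.92 = 3.032 mg/L.
Outfall 2: combined Q = 35.32 m³/s; C = (31.92·3.032 + 3.400·36.70)/35.32 = 6.273 mg/L.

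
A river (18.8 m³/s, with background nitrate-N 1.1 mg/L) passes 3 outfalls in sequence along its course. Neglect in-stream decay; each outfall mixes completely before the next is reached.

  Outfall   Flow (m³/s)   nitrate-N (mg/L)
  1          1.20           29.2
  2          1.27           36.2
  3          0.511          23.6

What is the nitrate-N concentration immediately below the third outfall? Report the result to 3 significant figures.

After outfall 1: Q = 18.80 + 1.200 = 20.00 m³/s; C = (18.80·1.100 + 1.200·29.20)/20.00 = 2.786 mg/L.
After outfall 2: Q = 20.00 + 1.270 = 21.27 m³/s; C = (20.00·2.786 + 1.270·36.20)/21.27 = 4.781 mg/L.
After outfall 3: Q = 21.27 + 0.5110 = 21.78 m³/s; C = (21.27·4.781 + 0.5110·23.60)/21.78 = 5.223 mg/L.

5.22 mg/L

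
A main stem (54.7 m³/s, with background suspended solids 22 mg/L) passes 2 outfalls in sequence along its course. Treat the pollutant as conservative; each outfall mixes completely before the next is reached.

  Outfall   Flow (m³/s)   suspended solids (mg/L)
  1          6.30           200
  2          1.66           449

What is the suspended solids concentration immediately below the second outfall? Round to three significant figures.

51.2 mg/L

After outfall 1: Q = 54.70 + 6.300 = 61.00 m³/s; C = (54.70·22.00 + 6.300·200.0)/61.00 = 40.38 mg/L.
After outfall 2: Q = 61.00 + 1.660 = 62.66 m³/s; C = (61.00·40.38 + 1.660·449.0)/62.66 = 51.21 mg/L.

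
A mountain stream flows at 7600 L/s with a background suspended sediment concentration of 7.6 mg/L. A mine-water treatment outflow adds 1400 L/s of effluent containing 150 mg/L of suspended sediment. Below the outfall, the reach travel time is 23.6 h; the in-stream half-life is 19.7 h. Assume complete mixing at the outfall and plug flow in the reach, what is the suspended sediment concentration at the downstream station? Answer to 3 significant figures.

Conservation of mass: C = (7600·7.600 + 1400·150.0) / 9000 = 267800/9000 = 29.75 mg/L.
Half-life 19.7 h → k = ln 2 / 19.7 = 0.03519 h⁻¹ = 0.8444 d⁻¹.
Decay over the reach: 29.75·exp(−kt) = 29.75·0.4359 = 12.97 mg/L.

13.0 mg/L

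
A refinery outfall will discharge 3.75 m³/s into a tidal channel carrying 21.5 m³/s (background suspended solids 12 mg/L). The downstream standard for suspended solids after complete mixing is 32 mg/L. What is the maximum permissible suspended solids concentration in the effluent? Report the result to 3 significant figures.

At the limit, (Qr·Cr + Qe·Cₑ)/(Qr + Qe) = 32:
Cₑ = (25.25·32 − 21.50·12.00) / 3.750 = 146.7 mg/L.

147 mg/L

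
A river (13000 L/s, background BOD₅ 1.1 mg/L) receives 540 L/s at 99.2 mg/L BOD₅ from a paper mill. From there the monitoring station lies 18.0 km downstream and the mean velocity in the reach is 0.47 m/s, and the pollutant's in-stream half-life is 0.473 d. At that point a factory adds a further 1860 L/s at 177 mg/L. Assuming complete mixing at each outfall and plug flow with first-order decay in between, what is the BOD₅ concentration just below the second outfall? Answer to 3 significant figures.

23.7 mg/L

After mixing, C = (13000·1.100 + 540.0·99.20) / 13540 = 67870/13540 = 5.012 mg/L; combined flow 13540 L/s.
Travel time t = 18.0·1000 / 0.47 = 38300 s = 10.64 h.
Half-life 0.473 d → k = ln 2 / 0.473 = 1.465 d⁻¹.
After decay, C = 5.012 × e^(−kt) = 5.012 × 0.5223 = 2.618 mg/L.
At the second outfall, C = (13540·2.618 + 1860·177.0) / (13540 + 1860) = 23.68 mg/L.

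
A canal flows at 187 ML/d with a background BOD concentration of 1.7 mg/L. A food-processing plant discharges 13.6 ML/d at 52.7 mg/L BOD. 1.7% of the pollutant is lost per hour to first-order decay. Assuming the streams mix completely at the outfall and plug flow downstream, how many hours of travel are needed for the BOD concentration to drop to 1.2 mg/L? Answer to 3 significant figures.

Mass balance: C = (187.0·1.700 + 13.60·52.70) / 200.6 = 1035/200.6 = 5.158 mg/L.
1.7%/h lost → k = −ln(1 − 0.017) = 0.01715 h⁻¹.
5.158·exp(−k·t) = 1.2 → t = ln(5.158/1.2)/k = 306200 s = 85.04 h.

85.0 h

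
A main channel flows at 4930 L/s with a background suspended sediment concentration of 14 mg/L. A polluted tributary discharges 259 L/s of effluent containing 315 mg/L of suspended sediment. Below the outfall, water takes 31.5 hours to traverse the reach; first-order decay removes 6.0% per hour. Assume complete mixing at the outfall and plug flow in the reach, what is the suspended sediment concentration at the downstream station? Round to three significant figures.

After mixing, C = (4930·14.00 + 259.0·315.0) / 5189 = 150600/5189 = 29.02 mg/L.
6.0%/h lost → k = −ln(1 − 0.06) = 0.06188 h⁻¹.
After decay, C = 29.02 × e^(−kt) = 29.02 × 0.1424 = 4.133 mg/L.

4.13 mg/L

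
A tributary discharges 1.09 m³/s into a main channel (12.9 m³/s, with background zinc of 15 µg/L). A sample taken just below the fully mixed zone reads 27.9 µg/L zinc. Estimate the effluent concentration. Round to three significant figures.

Mass balance: 12.90·15.00 + 1.090·Cₑ = 13.99·27.90
→ Cₑ = (13.99·27.90 − 12.90·15.00) / 1.090 = 180.6 µg/L.

181 µg/L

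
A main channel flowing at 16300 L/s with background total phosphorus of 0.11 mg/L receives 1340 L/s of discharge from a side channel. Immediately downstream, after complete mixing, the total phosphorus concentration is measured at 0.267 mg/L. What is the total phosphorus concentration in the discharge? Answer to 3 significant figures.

Mass balance: 16300·0.1100 + 1340·Cₑ = 17640·0.2670
→ Cₑ = (17640·0.2670 − 16300·0.1100) / 1340 = 2.177 mg/L.

2.18 mg/L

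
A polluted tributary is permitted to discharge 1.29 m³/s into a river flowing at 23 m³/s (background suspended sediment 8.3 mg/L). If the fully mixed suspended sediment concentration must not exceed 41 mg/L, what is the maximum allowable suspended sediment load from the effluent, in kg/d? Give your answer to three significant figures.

Mass balance at the limit: 23.00·8.300 + 1.290·Cₑ = 24.29·41 → Cₑ = 624.0 mg/L.
Load = 1.290 m³/s × 624.0 g/m³ × 86 400 s/d = 69550 kg/d.

69600 kg/d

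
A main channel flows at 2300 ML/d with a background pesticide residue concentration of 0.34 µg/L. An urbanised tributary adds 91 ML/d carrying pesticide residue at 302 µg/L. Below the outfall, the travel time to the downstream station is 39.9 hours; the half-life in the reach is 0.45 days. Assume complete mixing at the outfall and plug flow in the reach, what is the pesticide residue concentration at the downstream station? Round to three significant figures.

0.913 µg/L

Conservation of mass: C = (2300·0.3400 + 91.00·302.0) / 2391 = 28260/2391 = 11.82 µg/L.
Half-life 0.45 d → k = ln 2 / 0.45 = 1.540 d⁻¹.
Applying C = C₀e^(−kt): 11.82 × 0.07724 = 0.9131 µg/L.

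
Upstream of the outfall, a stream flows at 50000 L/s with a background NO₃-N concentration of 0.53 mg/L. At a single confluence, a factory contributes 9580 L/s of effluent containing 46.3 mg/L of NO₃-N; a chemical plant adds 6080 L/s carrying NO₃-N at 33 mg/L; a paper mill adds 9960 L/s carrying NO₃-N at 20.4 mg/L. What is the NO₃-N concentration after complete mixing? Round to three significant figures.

Conservation of mass: C = (50000·0.5300 + 9580·46.30 + 6080·33.00 + 9960·20.40) / 75620 = 873900/75620 = 11.56 mg/L.

11.6 mg/L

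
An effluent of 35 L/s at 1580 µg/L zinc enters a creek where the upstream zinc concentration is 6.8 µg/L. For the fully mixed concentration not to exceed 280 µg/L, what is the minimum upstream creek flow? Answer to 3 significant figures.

167 L/s

Set C_mix = 280: (Q·6.800 + 35.00·1580) / (Q + 35.00) = 280
→ Q = 35.00·(1580 − 280)/(280 − 6.800) = 166.5 L/s.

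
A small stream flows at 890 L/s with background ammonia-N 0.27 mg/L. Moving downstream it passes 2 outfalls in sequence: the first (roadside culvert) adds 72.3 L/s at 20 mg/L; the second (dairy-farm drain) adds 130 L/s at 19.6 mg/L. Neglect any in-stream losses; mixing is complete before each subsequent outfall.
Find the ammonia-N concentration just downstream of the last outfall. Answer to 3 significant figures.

Outfall 1: combined Q = 962.3 L/s; C = (890.0·0.2700 + 72.30·20.00)/962.3 = 1.752 mg/L.
Outfall 2: combined Q = 1092 L/s; C = (962.3·1.752 + 130.0·19.60)/1092 = 3.876 mg/L.

3.88 mg/L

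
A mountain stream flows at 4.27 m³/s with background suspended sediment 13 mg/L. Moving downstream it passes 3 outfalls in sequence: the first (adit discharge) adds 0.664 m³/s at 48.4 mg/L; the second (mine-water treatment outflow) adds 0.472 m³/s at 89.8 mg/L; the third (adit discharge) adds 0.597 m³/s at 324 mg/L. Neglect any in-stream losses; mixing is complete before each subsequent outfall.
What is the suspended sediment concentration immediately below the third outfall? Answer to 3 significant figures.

Below outfall 1: Q → 4.934 m³/s, C = (4.270·13.00 + 0.6640·48.40)/4.934 = 17.76 mg/L.
Below outfall 2: Q → 5.406 m³/s, C = (4.934·17.76 + 0.4720·89.80)/5.406 = 24.05 mg/L.
Below outfall 3: Q → 6.003 m³/s, C = (5.406·24.05 + 0.5970·324.0)/6.003 = 53.88 mg/L.

53.9 mg/L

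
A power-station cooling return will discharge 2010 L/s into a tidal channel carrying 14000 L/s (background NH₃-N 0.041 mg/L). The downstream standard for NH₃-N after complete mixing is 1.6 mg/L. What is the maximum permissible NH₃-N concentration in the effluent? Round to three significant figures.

12.5 mg/L

At the limit, (Qr·Cr + Qe·Cₑ)/(Qr + Qe) = 1.6:
Cₑ = (16010·1.6 − 14000·0.04100) / 2010 = 12.46 mg/L.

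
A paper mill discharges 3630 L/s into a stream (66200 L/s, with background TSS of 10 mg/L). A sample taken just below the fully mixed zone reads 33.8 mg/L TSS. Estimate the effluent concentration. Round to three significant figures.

Mass balance: 66200·10.00 + 3630·Cₑ = 69830·33.80
→ Cₑ = (69830·33.80 − 66200·10.00) / 3630 = 467.8 mg/L.

468 mg/L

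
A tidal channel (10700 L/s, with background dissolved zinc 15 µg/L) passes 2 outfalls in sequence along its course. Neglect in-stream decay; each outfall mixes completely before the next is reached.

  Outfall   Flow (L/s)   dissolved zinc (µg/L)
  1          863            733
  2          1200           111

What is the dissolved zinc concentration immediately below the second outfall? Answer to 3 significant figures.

72.6 µg/L

Outfall 1: combined Q = 11560 L/s; C = (10700·15.00 + 863.0·733.0)/11560 = 68.59 µg/L.
Outfall 2: combined Q = 12760 L/s; C = (11560·68.59 + 1200·111.0)/12760 = 72.58 µg/L.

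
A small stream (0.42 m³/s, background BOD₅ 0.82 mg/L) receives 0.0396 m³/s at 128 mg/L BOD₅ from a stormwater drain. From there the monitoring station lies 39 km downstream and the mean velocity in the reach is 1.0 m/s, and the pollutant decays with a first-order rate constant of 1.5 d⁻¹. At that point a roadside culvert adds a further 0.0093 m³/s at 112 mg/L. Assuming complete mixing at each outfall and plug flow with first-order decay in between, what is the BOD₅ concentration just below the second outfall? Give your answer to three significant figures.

8.09 mg/L

After mixing, C = (0.4200·0.8200 + 0.03960·128.0) / 0.4596 = 5.413/0.4596 = 11.78 mg/L; combined flow 0.4596 m³/s.
Travel time t = 39·1000 / 1.0 = 39000 s = 10.83 h.
Applying C = C₀e^(−kt): 11.78 × 0.5081 = 5.984 mg/L.
At the second outfall, C = (0.4596·5.984 + 0.009300·112.0) / (0.4596 + 0.009300) = 8.087 mg/L.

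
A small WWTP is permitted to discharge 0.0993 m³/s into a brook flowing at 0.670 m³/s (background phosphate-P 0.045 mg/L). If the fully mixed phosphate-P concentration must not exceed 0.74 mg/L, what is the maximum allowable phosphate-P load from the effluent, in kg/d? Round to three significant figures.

46.6 kg/d

Mass balance at the limit: 0.6700·0.04500 + 0.09930·Cₑ = 0.7693·0.74 → Cₑ = 5.429 mg/L.
Load = 0.09930 m³/s × 5.429 g/m³ × 86 400 s/d = 46.58 kg/d.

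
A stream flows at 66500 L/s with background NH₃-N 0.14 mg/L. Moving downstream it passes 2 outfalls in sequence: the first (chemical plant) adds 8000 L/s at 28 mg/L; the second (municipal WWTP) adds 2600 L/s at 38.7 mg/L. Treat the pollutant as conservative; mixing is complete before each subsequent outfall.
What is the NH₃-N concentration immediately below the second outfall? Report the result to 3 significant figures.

Outfall 1: combined Q = 74500 L/s; C = (66500·0.1400 + 8000·28.00)/74500 = 3.132 mg/L.
Outfall 2: combined Q = 77100 L/s; C = (74500·3.132 + 2600·38.70)/77100 = 4.331 mg/L.

4.33 mg/L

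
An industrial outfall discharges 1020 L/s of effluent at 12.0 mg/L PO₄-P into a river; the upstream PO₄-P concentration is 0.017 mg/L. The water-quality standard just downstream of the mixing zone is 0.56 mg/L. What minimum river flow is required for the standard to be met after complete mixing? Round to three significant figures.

Set C_mix = 0.56: (Q·0.01700 + 1020·12.00) / (Q + 1020) = 0.56
→ Q = 1020·(12.00 − 0.56)/(0.56 − 0.01700) = 21490 L/s.

21500 L/s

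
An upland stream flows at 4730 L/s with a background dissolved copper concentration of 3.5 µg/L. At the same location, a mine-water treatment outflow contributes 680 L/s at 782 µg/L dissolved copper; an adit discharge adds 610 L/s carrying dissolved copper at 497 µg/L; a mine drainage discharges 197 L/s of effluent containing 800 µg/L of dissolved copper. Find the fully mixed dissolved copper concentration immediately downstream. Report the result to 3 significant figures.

162 µg/L

After mixing, C = (4730·3.500 + 680.0·782.0 + 610.0·497.0 + 197.0·800.0) / 6217 = 1009000/6217 = 162.3 µg/L.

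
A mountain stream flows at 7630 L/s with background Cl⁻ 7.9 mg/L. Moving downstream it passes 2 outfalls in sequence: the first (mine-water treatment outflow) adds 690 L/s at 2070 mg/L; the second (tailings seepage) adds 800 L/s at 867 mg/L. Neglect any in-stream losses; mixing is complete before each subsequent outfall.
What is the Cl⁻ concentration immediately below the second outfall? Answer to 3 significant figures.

239 mg/L

Outfall 1: combined Q = 8320 L/s; C = (7630·7.900 + 690.0·2070)/8320 = 178.9 mg/L.
Outfall 2: combined Q = 9120 L/s; C = (8320·178.9 + 800.0·867.0)/9120 = 239.3 mg/L.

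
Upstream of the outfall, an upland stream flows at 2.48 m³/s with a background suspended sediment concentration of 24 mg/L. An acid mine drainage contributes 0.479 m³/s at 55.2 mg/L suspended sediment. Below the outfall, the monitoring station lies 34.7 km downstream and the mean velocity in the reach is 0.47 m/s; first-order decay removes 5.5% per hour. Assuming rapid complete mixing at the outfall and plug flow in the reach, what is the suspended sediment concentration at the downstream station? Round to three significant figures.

Flow-weighted average: C = (2.480·24.00 + 0.4790·55.20) / 2.959 = 85.96/2.959 = 29.05 mg/L.
Travel time t = 34.7·1000 / 0.47 = 73830 s = 20.51 h.
5.5%/h lost → k = −ln(1 − 0.055) = 0.05657 h⁻¹.
Decay over the reach: 29.05·exp(−kt) = 29.05·0.3134 = 9.106 mg/L.

9.11 mg/L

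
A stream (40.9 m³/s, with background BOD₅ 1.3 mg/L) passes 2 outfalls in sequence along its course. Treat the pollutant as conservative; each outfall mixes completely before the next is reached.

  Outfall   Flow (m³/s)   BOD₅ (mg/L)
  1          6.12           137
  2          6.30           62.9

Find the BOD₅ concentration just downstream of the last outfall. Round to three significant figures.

Below outfall 1: Q → 47.02 m³/s, C = (40.90·1.300 + 6.120·137.0)/47.02 = 18.96 mg/L.
Below outfall 2: Q → 53.32 m³/s, C = (47.02·18.96 + 6.300·62.90)/53.32 = 24.15 mg/L.

24.2 mg/L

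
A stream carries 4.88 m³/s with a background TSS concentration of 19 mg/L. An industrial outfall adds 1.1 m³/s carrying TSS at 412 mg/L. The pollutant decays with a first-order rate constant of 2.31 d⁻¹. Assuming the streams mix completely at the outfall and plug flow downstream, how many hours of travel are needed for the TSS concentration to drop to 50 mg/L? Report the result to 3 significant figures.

After mixing, C = (4.880·19.00 + 1.100·412.0) / 5.980 = 545.9/5.980 = 91.29 mg/L.
91.29·exp(−k·t) = 50 → t = ln(91.29/50)/k = 22520 s = 6.255 h.

6.25 h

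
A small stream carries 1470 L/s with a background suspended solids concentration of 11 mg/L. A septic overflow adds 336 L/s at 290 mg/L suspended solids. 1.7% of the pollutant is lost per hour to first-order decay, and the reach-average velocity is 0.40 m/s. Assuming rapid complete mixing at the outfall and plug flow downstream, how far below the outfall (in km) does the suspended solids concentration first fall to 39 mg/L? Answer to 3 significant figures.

40.2 km

After mixing, C = (1470·11.00 + 336.0·290.0) / 1806 = 113600/1806 = 62.91 mg/L.
1.7%/h lost → k = −ln(1 − 0.017) = 0.01715 h⁻¹.
Set 62.91·exp(−k·t) = 39 → t = ln(62.91/39)/k = 100400 s = 27.88 h.
Distance = v·t = 0.40·100400 = 40150 m = 40.15 km.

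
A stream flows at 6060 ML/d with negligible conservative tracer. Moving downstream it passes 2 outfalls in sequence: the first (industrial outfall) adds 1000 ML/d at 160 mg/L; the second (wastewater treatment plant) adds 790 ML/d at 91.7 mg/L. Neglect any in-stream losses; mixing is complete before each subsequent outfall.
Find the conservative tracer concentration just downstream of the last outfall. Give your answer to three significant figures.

After outfall 1: Q = 6060 + 1000 = 7060 ML/d; C = (6060·0 + 1000·160.0)/7060 = 22.66 mg/L.
After outfall 2: Q = 7060 + 790.0 = 7850 ML/d; C = (7060·22.66 + 790.0·91.70)/7850 = 29.61 mg/L.

29.6 mg/L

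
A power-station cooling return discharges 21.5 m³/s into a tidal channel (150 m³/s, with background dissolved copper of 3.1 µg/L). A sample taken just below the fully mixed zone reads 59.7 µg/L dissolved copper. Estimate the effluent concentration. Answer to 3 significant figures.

Mass balance: 150.0·3.100 + 21.50·Cₑ = 171.5·59.70
→ Cₑ = (171.5·59.70 − 150.0·3.100) / 21.50 = 454.6 µg/L.

455 µg/L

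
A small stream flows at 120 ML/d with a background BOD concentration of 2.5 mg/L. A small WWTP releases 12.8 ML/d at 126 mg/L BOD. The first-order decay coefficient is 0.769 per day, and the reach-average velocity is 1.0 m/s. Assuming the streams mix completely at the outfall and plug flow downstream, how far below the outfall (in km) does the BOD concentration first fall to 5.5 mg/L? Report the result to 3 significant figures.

108 km

Mass balance: C = (120.0·2.500 + 12.80·126.0) / 132.8 = 1913/132.8 = 14.40 mg/L.
Set 14.40·exp(−k·t) = 5.5 → t = ln(14.40/5.5)/k = 108200 s = 30.05 h.
Distance = v·t = 1.0·108200 = 108200 m = 108.2 km.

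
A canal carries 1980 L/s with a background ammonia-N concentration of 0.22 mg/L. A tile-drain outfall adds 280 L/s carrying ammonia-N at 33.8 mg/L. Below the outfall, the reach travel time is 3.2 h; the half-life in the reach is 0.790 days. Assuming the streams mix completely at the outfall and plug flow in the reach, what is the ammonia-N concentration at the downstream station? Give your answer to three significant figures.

Mass balance: C = (1980·0.2200 + 280.0·33.80) / 2260 = 9900/2260 = 4.380 mg/L.
Half-life 0.790 d → k = ln 2 / 0.790 = 0.8774 d⁻¹.
After decay, C = 4.380 × e^(−kt) = 4.380 × 0.8896 = 3.897 mg/L.

3.90 mg/L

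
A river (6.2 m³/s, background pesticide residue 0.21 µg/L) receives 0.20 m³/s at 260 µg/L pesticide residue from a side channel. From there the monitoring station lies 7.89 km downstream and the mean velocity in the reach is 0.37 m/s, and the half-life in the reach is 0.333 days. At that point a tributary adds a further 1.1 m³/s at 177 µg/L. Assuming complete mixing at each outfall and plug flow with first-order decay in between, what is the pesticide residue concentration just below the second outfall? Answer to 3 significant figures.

Conservation of mass: C = (6.200·0.2100 + 0.2000·260.0) / 6.400 = 53.30/6.400 = 8.328 µg/L; combined flow 6.400 m³/s.
Travel time t = 7.89·1000 / 0.37 = 21320 s = 5.923 h.
Half-life 0.333 d → k = ln 2 / 0.333 = 2.082 d⁻¹.
Decay over the reach: 8.328·exp(−kt) = 8.328·0.5983 = 4.983 µg/L.
Second outfall: C = (6.400·4.983 + 1.100·177.0)/7.500 = 30.21 µg/L.

30.2 µg/L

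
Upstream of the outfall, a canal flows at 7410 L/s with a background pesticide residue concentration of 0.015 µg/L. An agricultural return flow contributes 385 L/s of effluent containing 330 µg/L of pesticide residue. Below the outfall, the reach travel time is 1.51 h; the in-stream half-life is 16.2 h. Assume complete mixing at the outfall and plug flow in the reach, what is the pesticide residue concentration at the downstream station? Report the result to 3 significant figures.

Conservation of mass: C = (7410·0.01500 + 385.0·330.0) / 7795 = 127200/7795 = 16.31 µg/L.
Half-life 16.2 h → k = ln 2 / 16.2 = 0.04279 h⁻¹ = 1.027 d⁻¹.
After decay, C = 16.31 × e^(−kt) = 16.31 × 0.9374 = 15.29 µg/L.

15.3 µg/L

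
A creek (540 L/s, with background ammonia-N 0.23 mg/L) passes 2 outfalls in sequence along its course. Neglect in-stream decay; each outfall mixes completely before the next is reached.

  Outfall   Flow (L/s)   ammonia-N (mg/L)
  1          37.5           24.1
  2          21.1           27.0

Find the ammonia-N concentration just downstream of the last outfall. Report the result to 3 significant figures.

2.67 mg/L

After outfall 1: Q = 540.0 + 37.50 = 577.5 L/s; C = (540.0·0.2300 + 37.50·24.10)/577.5 = 1.780 mg/L.
After outfall 2: Q = 577.5 + 21.10 = 598.6 L/s; C = (577.5·1.780 + 21.10·27.00)/598.6 = 2.669 mg/L.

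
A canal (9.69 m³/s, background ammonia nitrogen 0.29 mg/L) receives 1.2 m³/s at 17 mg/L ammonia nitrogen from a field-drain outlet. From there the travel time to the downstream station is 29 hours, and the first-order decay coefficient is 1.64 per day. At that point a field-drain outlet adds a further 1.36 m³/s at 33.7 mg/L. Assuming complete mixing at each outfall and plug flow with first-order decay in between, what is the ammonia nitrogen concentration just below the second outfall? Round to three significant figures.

4.00 mg/L

After mixing, C = (9.690·0.2900 + 1.200·17.00) / 10.89 = 23.21/10.89 = 2.131 mg/L; combined flow 10.89 m³/s.
After decay, C = 2.131 × e^(−kt) = 2.131 × 0.1378 = 0.2938 mg/L.
At the second outfall, C = (10.89·0.2938 + 1.360·33.70) / (10.89 + 1.360) = 4.003 mg/L.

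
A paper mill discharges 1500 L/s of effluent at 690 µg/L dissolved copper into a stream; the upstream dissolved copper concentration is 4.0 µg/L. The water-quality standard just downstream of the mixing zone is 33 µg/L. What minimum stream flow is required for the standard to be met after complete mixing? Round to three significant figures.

34000 L/s

Set C_mix = 33: (Q·4.000 + 1500·690.0) / (Q + 1500) = 33
→ Q = 1500·(690.0 − 33)/(33 − 4.000) = 33980 L/s.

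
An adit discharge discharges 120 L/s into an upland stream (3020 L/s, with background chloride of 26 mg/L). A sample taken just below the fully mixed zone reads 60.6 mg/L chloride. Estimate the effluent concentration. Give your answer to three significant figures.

931 mg/L

Mass balance: 3020·26.00 + 120.0·Cₑ = 3140·60.60
→ Cₑ = (3140·60.60 − 3020·26.00) / 120.0 = 931.4 mg/L.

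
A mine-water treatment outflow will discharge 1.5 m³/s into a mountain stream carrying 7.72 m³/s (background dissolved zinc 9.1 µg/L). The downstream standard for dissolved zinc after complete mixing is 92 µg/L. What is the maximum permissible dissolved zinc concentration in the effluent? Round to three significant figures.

519 µg/L

At the limit, (Qr·Cr + Qe·Cₑ)/(Qr + Qe) = 92:
Cₑ = (9.220·92 − 7.720·9.100) / 1.500 = 518.7 µg/L.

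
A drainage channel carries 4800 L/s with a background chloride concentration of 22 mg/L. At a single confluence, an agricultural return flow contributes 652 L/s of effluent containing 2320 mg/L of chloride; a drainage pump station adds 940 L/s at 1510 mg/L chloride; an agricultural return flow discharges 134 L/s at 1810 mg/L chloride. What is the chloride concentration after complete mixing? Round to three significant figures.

503 mg/L

Conservation of mass: C = (4800·22.00 + 652.0·2320 + 940.0·1510 + 134.0·1810) / 6526 = 3280000/6526 = 502.6 mg/L.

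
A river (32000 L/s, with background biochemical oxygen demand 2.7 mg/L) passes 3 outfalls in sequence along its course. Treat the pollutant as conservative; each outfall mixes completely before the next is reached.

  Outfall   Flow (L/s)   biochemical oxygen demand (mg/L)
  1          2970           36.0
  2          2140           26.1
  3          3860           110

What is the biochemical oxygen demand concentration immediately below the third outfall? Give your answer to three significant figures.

Outfall 1: combined Q = 34970 L/s; C = (32000·2.700 + 2970·36.00)/34970 = 5.528 mg/L.
Outfall 2: combined Q = 37110 L/s; C = (34970·5.528 + 2140·26.10)/37110 = 6.714 mg/L.
Outfall 3: combined Q = 40970 L/s; C = (37110·6.714 + 3860·110.0)/40970 = 16.45 mg/L.

16.4 mg/L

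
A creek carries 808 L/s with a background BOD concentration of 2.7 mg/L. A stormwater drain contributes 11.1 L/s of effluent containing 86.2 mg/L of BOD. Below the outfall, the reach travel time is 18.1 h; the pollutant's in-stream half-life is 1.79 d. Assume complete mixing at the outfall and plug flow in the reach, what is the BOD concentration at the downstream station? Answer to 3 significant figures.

Flow-weighted average: C = (808.0·2.700 + 11.10·86.20) / 819.1 = 3138/819.1 = 3.832 mg/L.
Half-life 1.79 d → k = ln 2 / 1.79 = 0.3872 d⁻¹.
First-order decay: C = 3.832·exp(−k·t) = 3.832·0.7467 = 2.861 mg/L.

2.86 mg/L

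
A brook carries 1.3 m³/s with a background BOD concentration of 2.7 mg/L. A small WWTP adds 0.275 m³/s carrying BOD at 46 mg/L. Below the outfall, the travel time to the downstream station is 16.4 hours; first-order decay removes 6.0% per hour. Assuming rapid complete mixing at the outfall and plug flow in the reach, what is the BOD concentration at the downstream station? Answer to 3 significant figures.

3.72 mg/L

Conservation of mass: C = (1.300·2.700 + 0.2750·46.00) / 1.575 = 16.16/1.575 = 10.26 mg/L.
6.0%/h lost → k = −ln(1 − 0.06) = 0.06188 h⁻¹.
Decay over the reach: 10.26·exp(−kt) = 10.26·0.3625 = 3.719 mg/L.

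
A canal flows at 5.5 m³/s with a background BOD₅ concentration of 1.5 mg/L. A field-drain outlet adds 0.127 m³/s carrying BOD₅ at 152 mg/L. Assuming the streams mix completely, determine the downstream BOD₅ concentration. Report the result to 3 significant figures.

4.90 mg/L

After mixing, C = (5.500·1.500 + 0.1270·152.0) / 5.627 = 27.55/5.627 = 4.897 mg/L.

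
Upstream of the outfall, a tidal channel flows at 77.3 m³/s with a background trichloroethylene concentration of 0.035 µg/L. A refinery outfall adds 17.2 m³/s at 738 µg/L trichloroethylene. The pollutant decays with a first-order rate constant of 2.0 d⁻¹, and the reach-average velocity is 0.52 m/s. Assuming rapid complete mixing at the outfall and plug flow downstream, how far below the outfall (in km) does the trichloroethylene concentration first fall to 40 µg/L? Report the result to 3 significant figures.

27.2 km

Mixed concentration C = ΣQC/ΣQ = (77.30·0.03500 + 17.20·738.0) / 94.50 = 12700/94.50 = 134.4 µg/L.
Set 134.4·exp(−k·t) = 40 → t = ln(134.4/40)/k = 52340 s = 14.54 h.
Distance = v·t = 0.52·52340 = 27220 m = 27.22 km.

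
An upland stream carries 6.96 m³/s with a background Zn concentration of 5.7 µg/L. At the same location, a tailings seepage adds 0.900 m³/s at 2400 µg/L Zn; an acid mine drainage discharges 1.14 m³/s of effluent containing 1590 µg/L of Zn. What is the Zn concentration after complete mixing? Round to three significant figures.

446 µg/L

Mixed concentration C = ΣQC/ΣQ = (6.960·5.700 + 0.9000·2400 + 1.140·1590) / 9.000 = 4012/9.000 = 445.8 µg/L.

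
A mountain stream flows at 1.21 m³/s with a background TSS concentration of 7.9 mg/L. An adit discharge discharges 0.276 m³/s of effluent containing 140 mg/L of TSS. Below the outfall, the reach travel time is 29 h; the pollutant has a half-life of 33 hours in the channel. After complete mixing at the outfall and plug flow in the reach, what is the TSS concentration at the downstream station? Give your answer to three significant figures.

After mixing, C = (1.210·7.900 + 0.2760·140.0) / 1.486 = 48.20/1.486 = 32.44 mg/L.
Half-life 33 h → k = ln 2 / 33 = 0.02100 h⁻¹ = 0.5041 d⁻¹.
Applying C = C₀e^(−kt): 32.44 × 0.5438 = 17.64 mg/L.

17.6 mg/L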